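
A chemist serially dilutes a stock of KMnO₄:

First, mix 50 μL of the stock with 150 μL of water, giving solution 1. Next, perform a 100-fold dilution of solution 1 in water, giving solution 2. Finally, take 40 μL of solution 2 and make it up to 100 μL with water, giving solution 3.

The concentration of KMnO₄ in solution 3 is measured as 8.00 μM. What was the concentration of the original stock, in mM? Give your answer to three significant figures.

Step 1: 50 μL + 150 μL = 200 μL total → factor 200/50 = 4
Step 2: 100-fold → factor 100
Step 3: 40 μL brought to 100 μL → factor 100/40 = 2.5
Overall dilution factor = 4 × 100 × 2.5 = 1000
Stock = 8.00 μM × 1000 = 8000 μM = 8.00 mM

8.00 mM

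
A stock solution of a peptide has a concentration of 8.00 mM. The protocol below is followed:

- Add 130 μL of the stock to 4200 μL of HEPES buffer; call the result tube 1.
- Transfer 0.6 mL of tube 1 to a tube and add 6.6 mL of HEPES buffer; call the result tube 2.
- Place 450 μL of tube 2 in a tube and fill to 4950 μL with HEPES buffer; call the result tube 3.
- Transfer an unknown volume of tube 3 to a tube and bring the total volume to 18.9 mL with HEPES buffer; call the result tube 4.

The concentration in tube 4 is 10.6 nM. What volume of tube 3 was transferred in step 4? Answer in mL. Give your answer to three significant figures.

0.110 mL

Step 1: 130 μL + 4200 μL = 4330 μL total → factor 4330/130 = 33.308
Step 2: 0.6 mL + 6.6 mL = 7.2 mL total → factor 7.2/0.6 = 12
Step 3: 450 μL brought to 4950 μL → factor 4950/450 = 11
Step 4: v brought to 18.9 mL → factor = 18.9 mL/v
Product of known-step factors = 4396.6
Overall factor = 8.00 mM / (10.6 nM) = 7.5472 × 10^5
Step-4 factor = 7.5472 × 10^5 / 4396.6 = 171.66
v = 18.9 mL / 171.66 = 0.110 mL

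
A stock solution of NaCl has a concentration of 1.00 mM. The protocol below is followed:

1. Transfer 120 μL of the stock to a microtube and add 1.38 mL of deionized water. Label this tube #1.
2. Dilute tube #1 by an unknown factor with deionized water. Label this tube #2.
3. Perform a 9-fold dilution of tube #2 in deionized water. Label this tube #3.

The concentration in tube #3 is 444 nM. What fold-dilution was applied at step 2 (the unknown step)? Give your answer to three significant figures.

20.0-fold

Step 1: 120 μL + 1.38 mL = 1500 μL total → factor 1500/120 = 12.5
Step 2: unknown factor x
Step 3: 9-fold → factor 9
Product of known-step factors = 112.5
Overall factor = 1.00 mM / (444 nM) = 2252.3
x = 2252.3 / 112.5 = 20.0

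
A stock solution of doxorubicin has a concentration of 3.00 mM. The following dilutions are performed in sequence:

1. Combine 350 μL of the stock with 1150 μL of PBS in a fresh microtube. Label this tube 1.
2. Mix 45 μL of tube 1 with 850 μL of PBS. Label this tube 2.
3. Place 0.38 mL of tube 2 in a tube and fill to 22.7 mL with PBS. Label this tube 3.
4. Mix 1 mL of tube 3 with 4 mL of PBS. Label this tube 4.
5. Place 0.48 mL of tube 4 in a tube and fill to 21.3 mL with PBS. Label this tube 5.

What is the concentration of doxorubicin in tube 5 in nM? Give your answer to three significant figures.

Step 1: 350 μL + 1150 μL = 1500 μL total → factor 1500/350 = 4.2857
Step 2: 45 μL + 850 μL = 895 μL total → factor 895/45 = 19.889
Step 3: 0.38 mL brought to 22.7 mL → factor 22.7/0.38 = 59.737
Step 4: 1 mL + 4 mL = 5 mL total → factor 5/1 = 5
Step 5: 0.48 mL brought to 21.3 mL → factor 21.3/0.48 = 44.375
Overall dilution factor = 4.2857 × 19.889 × 59.737 × 5 × 44.375 = 1.1298 × 10^6
Final = 3.00 mM / 1.1298 × 10^6 = 2.655 × 10^-6 mM = 2.66 nM

2.66 nM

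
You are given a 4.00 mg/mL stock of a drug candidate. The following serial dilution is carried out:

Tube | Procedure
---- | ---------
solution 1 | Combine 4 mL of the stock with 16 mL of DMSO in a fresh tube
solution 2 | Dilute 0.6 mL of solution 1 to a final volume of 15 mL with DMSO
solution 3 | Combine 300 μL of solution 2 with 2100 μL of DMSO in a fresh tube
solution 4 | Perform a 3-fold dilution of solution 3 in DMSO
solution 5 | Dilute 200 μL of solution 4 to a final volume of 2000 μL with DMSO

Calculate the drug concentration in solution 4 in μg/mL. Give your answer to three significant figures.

1.33 μg/mL

Step 1: 4 mL + 16 mL = 20 mL total → factor 20/4 = 5
Step 2: 0.6 mL brought to 15 mL → factor 15/0.6 = 25
Step 3: 300 μL + 2100 μL = 2400 μL total → factor 2400/300 = 8
Step 4: 3-fold → factor 3
Dilution factor through solution 4 = 5 × 25 × 8 × 3 = 3000
[solution 4] = 4.00 mg/mL / 3000 = 0.001333 mg/mL = 1.33 μg/mL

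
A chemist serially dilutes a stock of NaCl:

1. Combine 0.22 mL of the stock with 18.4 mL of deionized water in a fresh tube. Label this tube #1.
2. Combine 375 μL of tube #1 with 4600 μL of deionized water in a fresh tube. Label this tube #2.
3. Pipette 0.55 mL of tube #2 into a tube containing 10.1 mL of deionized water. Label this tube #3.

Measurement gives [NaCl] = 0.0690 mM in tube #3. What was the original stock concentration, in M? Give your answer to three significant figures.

1.50 M

Step 1: 0.22 mL + 18.4 mL = 18.62 mL total → factor 18.62/0.22 = 84.636
Step 2: 375 μL + 4600 μL = 4975 μL total → factor 4975/375 = 13.267
Step 3: 0.55 mL + 10.1 mL = 10.65 mL total → factor 10.65/0.55 = 19.364
Overall dilution factor = 84.636 × 13.267 × 19.364 = 21742
Stock = 0.0690 mM × 21742 = 1500 mM = 1.50 M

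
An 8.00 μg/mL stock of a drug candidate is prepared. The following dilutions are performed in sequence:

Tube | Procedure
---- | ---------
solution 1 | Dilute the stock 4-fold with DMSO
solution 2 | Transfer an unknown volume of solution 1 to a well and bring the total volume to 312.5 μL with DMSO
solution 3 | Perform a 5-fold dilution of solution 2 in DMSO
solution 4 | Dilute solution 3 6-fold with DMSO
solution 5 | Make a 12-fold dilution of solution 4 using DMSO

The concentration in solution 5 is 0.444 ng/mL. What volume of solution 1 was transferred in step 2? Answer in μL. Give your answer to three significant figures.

Step 1: 4-fold → factor 4
Step 2: v brought to 312.5 μL → factor = 312.5 μL/v
Step 3: 5-fold → factor 5
Step 4: 6-fold → factor 6
Step 5: 12-fold → factor 12
Product of known-step factors = 1440
Overall factor = 8.00 μg/mL / (0.444 ng/mL) = 18018
Step-2 factor = 18018 / 1440 = 12.513
v = 312.5 μL / 12.513 = 25.0 μL

25.0 μL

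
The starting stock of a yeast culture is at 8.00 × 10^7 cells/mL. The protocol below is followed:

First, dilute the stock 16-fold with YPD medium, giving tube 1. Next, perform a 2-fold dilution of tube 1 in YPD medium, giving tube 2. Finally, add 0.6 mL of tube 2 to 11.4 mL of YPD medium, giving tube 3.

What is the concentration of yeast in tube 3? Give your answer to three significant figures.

Step 1: 16-fold → factor 16
Step 2: 2-fold → factor 2
Step 3: 0.6 mL + 11.4 mL = 12 mL total → factor 12/0.6 = 20
Overall dilution factor = 16 × 2 × 20 = 640
Final = 8.00 × 10^7 cells/mL / 640 = 1.25 × 10^5 cells/mL

1.25 × 10^5 cells/mL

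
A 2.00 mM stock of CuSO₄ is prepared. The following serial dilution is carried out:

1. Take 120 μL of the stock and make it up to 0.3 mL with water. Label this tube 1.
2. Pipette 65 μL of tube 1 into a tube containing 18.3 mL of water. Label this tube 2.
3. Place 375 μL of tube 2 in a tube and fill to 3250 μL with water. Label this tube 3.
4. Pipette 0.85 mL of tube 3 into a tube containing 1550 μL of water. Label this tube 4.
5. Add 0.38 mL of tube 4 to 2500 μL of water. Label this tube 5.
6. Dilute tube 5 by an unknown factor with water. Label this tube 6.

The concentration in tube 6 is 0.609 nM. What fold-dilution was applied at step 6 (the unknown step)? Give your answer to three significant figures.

Step 1: 120 μL brought to 0.3 mL → factor 300/120 = 2.5
Step 2: 65 μL + 18.3 mL = 18365 μL total → factor 18365/65 = 282.54
Step 3: 375 μL brought to 3250 μL → factor 3250/375 = 8.6667
Step 4: 0.85 mL + 1550 μL = 2.4 mL total → factor 2.4/0.85 = 2.8235
Step 5: 0.38 mL + 2500 μL = 2.88 mL total → factor 2.88/0.38 = 7.5789
Step 6: unknown factor x
Product of known-step factors = 1.31 × 10^5
Overall factor = 2.00 mM / (0.609 nM) = 3.2841 × 10^6
x = 3.2841 × 10^6 / 1.31 × 10^5 = 25.1

25.1-fold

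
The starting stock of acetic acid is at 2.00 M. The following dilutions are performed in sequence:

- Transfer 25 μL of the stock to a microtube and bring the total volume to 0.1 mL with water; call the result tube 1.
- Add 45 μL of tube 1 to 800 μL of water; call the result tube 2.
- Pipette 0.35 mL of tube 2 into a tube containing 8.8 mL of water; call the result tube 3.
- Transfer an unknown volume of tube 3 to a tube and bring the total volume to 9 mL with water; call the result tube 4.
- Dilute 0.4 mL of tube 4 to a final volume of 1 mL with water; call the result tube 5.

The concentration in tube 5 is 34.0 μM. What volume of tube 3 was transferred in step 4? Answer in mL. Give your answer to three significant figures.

0.751 mL

Step 1: 25 μL brought to 0.1 mL → factor 100/25 = 4
Step 2: 45 μL + 800 μL = 845 μL total → factor 845/45 = 18.778
Step 3: 0.35 mL + 8.8 mL = 9.15 mL total → factor 9.15/0.35 = 26.143
Step 4: v brought to 9 mL → factor = 9 mL/v
Step 5: 0.4 mL brought to 1 mL → factor 1/0.4 = 2.5
Product of known-step factors = 4909
Overall factor = 2.00 M / (34.0 μM) = 58824
Step-4 factor = 58824 / 4909 = 11.983
v = 9 mL / 11.983 = 0.751 mL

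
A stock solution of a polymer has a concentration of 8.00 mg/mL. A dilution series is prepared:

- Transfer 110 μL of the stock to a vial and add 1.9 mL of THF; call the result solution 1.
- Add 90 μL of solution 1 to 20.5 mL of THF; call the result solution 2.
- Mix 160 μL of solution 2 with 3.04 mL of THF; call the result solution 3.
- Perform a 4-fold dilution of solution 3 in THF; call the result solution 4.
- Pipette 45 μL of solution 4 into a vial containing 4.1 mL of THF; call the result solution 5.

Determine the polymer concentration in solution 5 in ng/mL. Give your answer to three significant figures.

Step 1: 110 μL + 1.9 mL = 2010 μL total → factor 2010/110 = 18.273
Step 2: 90 μL + 20.5 mL = 20590 μL total → factor 20590/90 = 228.78
Step 3: 160 μL + 3.04 mL = 3200 μL total → factor 3200/160 = 20
Step 4: 4-fold → factor 4
Step 5: 45 μL + 4.1 mL = 4145 μL total → factor 4145/45 = 92.111
Overall dilution factor = 18.273 × 228.78 × 20 × 4 × 92.111 = 3.0805 × 10^7
Final = 8.00 mg/mL / 3.0805 × 10^7 = 2.597 × 10^-7 mg/mL = 0.260 ng/mL

0.260 ng/mL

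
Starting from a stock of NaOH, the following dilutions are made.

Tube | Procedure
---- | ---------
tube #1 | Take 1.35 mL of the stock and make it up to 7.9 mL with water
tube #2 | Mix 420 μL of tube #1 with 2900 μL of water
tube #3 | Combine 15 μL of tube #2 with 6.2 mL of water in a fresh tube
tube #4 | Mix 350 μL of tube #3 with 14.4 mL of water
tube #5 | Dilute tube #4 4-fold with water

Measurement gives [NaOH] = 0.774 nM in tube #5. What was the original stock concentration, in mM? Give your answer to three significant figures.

2.50 mM

Step 1: 1.35 mL brought to 7.9 mL → factor 7.9/1.35 = 5.8519
Step 2: 420 μL + 2900 μL = 3320 μL total → factor 3320/420 = 7.9048
Step 3: 15 μL + 6.2 mL = 6215 μL total → factor 6215/15 = 414.33
Step 4: 350 μL + 14.4 mL = 14750 μL total → factor 14750/350 = 42.143
Step 5: 4-fold → factor 4
Overall dilution factor = 5.8519 × 7.9048 × 414.33 × 42.143 × 4 = 3.2308 × 10^6
Stock = 0.774 nM × 3.2308 × 10^6 = 2.501 × 10^6 nM = 2.50 mM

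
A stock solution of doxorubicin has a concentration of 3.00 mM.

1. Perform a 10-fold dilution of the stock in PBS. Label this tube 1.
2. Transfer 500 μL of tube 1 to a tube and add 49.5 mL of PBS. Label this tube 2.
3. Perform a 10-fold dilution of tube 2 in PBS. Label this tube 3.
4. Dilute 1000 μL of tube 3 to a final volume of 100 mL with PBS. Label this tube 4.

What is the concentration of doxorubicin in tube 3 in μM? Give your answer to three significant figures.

Step 1: 10-fold → factor 10
Step 2: 500 μL + 49.5 mL = 50000 μL total → factor 50000/500 = 100
Step 3: 10-fold → factor 10
Dilution factor through tube 3 = 10 × 100 × 10 = 10000
[tube 3] = 3.00 mM / 10000 = 0.0003000 mM = 0.300 μM

0.300 μM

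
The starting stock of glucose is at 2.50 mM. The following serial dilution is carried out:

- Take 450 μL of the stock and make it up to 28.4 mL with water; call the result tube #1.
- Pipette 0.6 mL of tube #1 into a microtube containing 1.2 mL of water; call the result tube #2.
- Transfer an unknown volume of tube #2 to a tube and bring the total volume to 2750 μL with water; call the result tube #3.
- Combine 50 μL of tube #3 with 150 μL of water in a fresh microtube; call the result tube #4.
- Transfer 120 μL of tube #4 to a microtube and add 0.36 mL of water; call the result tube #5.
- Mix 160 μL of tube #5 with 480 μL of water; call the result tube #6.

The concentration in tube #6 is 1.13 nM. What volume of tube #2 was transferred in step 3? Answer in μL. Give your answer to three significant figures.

15.1 μL

Step 1: 450 μL brought to 28.4 mL → factor 28400/450 = 63.111
Step 2: 0.6 mL + 1.2 mL = 1.8 mL total → factor 1.8/0.6 = 3
Step 3: v brought to 2750 μL → factor = 2750 μL/v
Step 4: 50 μL + 150 μL = 200 μL total → factor 200/50 = 4
Step 5: 120 μL + 0.36 mL = 480 μL total → factor 480/120 = 4
Step 6: 160 μL + 480 μL = 640 μL total → factor 640/160 = 4
Product of known-step factors = 12117
Overall factor = 2.50 mM / (1.13 nM) = 2.2124 × 10^6
Step-3 factor = 2.2124 × 10^6 / 12117 = 182.58
v = 2750 μL / 182.58 = 15.1 μL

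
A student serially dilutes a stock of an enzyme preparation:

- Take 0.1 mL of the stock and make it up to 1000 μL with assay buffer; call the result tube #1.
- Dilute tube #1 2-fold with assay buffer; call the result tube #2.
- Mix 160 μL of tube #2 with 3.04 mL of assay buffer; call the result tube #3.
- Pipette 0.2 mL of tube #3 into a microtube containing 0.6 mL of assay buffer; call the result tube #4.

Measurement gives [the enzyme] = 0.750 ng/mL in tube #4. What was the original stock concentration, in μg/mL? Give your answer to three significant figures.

Step 1: 0.1 mL brought to 1000 μL → factor 1/0.1 = 10
Step 2: 2-fold → factor 2
Step 3: 160 μL + 3.04 mL = 3200 μL total → factor 3200/160 = 20
Step 4: 0.2 mL + 0.6 mL = 0.8 mL total → factor 0.8/0.2 = 4
Overall dilution factor = 10 × 2 × 20 × 4 = 1600
Stock = 0.750 ng/mL × 1600 = 1200 ng/mL = 1.20 μg/mL

1.20 μg/mL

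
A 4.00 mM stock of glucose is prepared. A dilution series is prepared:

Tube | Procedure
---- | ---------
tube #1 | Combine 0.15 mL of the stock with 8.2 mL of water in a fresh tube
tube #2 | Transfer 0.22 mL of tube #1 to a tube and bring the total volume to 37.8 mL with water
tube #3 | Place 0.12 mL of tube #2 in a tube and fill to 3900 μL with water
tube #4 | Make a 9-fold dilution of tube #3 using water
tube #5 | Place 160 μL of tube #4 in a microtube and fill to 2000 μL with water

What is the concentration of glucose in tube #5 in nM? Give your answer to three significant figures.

Step 1: 0.15 mL + 8.2 mL = 8.35 mL total → factor 8.35/0.15 = 55.667
Step 2: 0.22 mL brought to 37.8 mL → factor 37.8/0.22 = 171.82
Step 3: 0.12 mL brought to 3900 μL → factor 3.9/0.12 = 32.5
Step 4: 9-fold → factor 9
Step 5: 160 μL brought to 2000 μL → factor 2000/160 = 12.5
Overall dilution factor = 55.667 × 171.82 × 32.5 × 9 × 12.5 = 3.497 × 10^7
Final = 4.00 mM / 3.497 × 10^7 = 1.144 × 10^-7 mM = 0.114 nM

0.114 nM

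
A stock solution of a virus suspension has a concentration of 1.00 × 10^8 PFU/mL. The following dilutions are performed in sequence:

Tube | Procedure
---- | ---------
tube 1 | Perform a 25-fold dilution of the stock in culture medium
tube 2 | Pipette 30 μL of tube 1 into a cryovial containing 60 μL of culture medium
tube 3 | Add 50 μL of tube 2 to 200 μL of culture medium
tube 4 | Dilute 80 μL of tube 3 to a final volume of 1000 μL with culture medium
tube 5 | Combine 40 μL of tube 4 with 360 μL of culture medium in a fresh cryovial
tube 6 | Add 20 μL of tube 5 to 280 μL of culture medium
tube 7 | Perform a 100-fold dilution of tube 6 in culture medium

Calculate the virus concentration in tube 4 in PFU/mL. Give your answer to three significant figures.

2.13 × 10^4 PFU/mL

Step 1: 25-fold → factor 25
Step 2: 30 μL + 60 μL = 90 μL total → factor 90/30 = 3
Step 3: 50 μL + 200 μL = 250 μL total → factor 250/50 = 5
Step 4: 80 μL brought to 1000 μL → factor 1000/80 = 12.5
Dilution factor through tube 4 = 25 × 3 × 5 × 12.5 = 4687.5
[tube 4] = 1.00 × 10^8 PFU/mL / 4687.5 = 2.13 × 10^4 PFU/mL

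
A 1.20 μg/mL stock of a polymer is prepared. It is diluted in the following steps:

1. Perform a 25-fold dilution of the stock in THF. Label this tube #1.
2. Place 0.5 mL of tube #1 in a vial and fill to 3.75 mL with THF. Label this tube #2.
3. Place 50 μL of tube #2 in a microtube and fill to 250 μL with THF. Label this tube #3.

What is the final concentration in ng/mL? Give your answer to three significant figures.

Step 1: 25-fold → factor 25
Step 2: 0.5 mL brought to 3.75 mL → factor 3.75/0.5 = 7.5
Step 3: 50 μL brought to 250 μL → factor 250/50 = 5
Overall dilution factor = 25 × 7.5 × 5 = 937.5
Final = 1.20 μg/mL / 937.5 = 0.001280 μg/mL = 1.28 ng/mL

1.28 ng/mL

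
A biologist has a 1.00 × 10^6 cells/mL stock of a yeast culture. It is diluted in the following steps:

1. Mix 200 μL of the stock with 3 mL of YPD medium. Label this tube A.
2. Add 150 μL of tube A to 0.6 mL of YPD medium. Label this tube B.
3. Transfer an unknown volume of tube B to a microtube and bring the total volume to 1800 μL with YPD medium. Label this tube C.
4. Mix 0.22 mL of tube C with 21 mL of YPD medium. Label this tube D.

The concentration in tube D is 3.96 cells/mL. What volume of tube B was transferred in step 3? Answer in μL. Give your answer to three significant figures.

Step 1: 200 μL + 3 mL = 3200 μL total → factor 3200/200 = 16
Step 2: 150 μL + 0.6 mL = 750 μL total → factor 750/150 = 5
Step 3: v brought to 1800 μL → factor = 1800 μL/v
Step 4: 0.22 mL + 21 mL = 21.22 mL total → factor 21.22/0.22 = 96.455
Product of known-step factors = 7716.4
Overall factor = 1.00 × 10^6 cells/mL / (3.96 cells/mL) = 2.5253 × 10^5
Step-3 factor = 2.5253 × 10^5 / 7716.4 = 32.726
v = 1800 μL / 32.726 = 55.0 μL

55.0 μL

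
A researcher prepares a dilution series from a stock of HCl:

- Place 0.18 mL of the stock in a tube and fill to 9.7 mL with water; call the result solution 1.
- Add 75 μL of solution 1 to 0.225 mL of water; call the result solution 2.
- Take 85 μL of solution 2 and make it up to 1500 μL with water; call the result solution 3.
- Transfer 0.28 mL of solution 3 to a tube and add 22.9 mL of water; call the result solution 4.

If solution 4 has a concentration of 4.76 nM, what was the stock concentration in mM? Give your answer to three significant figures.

1.50 mM

Step 1: 0.18 mL brought to 9.7 mL → factor 9.7/0.18 = 53.889
Step 2: 75 μL + 0.225 mL = 300 μL total → factor 300/75 = 4
Step 3: 85 μL brought to 1500 μL → factor 1500/85 = 17.647
Step 4: 0.28 mL + 22.9 mL = 23.18 mL total → factor 23.18/0.28 = 82.786
Overall dilution factor = 53.889 × 4 × 17.647 × 82.786 = 3.1491 × 10^5
Stock = 4.76 nM × 3.1491 × 10^5 = 1.499 × 10^6 nM = 1.50 mM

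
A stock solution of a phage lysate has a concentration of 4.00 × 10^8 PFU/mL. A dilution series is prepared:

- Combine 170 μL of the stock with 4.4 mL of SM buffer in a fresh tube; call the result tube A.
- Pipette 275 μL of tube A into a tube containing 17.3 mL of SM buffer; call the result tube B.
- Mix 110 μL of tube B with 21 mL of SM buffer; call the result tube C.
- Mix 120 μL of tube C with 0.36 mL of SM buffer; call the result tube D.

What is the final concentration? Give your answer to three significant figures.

303 PFU/mL

Step 1: 170 μL + 4.4 mL = 4570 μL total → factor 4570/170 = 26.882
Step 2: 275 μL + 17.3 mL = 17575 μL total → factor 17575/275 = 63.909
Step 3: 110 μL + 21 mL = 21110 μL total → factor 21110/110 = 191.91
Step 4: 120 μL + 0.36 mL = 480 μL total → factor 480/120 = 4
Overall dilution factor = 26.882 × 63.909 × 191.91 × 4 = 1.3188 × 10^6
Final = 4.00 × 10^8 PFU/mL / 1.3188 × 10^6 = 303 PFU/mL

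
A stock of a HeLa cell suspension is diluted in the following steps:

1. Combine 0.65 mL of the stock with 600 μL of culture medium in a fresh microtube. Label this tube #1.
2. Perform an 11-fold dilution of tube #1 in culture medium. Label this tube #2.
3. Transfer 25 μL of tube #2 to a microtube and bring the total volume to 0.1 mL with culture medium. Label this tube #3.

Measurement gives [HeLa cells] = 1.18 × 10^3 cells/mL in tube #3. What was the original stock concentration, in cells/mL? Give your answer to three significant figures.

9.98 × 10^4 cells/mL

Step 1: 0.65 mL + 600 μL = 1.25 mL total → factor 1.25/0.65 = 1.9231
Step 2: 11-fold → factor 11
Step 3: 25 μL brought to 0.1 mL → factor 100/25 = 4
Overall dilution factor = 1.9231 × 11 × 4 = 84.615
Stock = 1.18 × 10^3 cells/mL × 84.615 = 9.98 × 10^4 cells/mL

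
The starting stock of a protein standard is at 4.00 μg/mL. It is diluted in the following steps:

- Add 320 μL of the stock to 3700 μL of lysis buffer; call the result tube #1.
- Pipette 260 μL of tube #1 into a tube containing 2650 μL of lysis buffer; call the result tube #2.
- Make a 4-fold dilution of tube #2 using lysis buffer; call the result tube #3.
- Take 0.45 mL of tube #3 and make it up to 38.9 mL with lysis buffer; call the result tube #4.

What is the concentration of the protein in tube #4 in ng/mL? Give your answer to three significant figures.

Step 1: 320 μL + 3700 μL = 4020 μL total → factor 4020/320 = 12.562
Step 2: 260 μL + 2650 μL = 2910 μL total → factor 2910/260 = 11.192
Step 3: 4-fold → factor 4
Step 4: 0.45 mL brought to 38.9 mL → factor 38.9/0.45 = 86.444
Overall dilution factor = 12.562 × 11.192 × 4 × 86.444 = 48618
Final = 4.00 μg/mL / 48618 = 8.227 × 10^-5 μg/mL = 0.0823 ng/mL

0.0823 ng/mL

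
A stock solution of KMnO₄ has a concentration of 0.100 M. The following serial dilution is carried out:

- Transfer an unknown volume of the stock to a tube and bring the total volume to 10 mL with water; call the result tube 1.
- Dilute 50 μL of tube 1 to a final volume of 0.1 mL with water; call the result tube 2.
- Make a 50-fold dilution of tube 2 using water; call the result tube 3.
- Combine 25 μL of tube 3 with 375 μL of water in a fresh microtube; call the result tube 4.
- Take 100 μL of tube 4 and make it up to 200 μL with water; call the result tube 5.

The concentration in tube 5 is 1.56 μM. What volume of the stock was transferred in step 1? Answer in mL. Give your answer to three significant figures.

0.499 mL

Step 1: v brought to 10 mL → factor = 10 mL/v
Step 2: 50 μL brought to 0.1 mL → factor 100/50 = 2
Step 3: 50-fold → factor 50
Step 4: 25 μL + 375 μL = 400 μL total → factor 400/25 = 16
Step 5: 100 μL brought to 200 μL → factor 200/100 = 2
Product of known-step factors = 3200
Overall factor = 0.100 M / (1.56 μM) = 64103
Step-1 factor = 64103 / 3200 = 20.032
v = 10 mL / 20.032 = 0.499 mL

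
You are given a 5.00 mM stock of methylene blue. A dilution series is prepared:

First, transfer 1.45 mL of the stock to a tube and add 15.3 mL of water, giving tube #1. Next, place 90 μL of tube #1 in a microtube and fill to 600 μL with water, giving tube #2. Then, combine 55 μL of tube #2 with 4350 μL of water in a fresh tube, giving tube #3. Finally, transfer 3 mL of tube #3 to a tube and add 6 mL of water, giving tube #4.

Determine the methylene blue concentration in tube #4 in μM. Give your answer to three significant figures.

0.270 μM

Step 1: 1.45 mL + 15.3 mL = 16.75 mL total → factor 16.75/1.45 = 11.552
Step 2: 90 μL brought to 600 μL → factor 600/90 = 6.6667
Step 3: 55 μL + 4350 μL = 4405 μL total → factor 4405/55 = 80.091
Step 4: 3 mL + 6 mL = 9 mL total → factor 9/3 = 3
Overall dilution factor = 11.552 × 6.6667 × 80.091 × 3 = 18504
Final = 5.00 mM / 18504 = 0.0002702 mM = 0.270 μM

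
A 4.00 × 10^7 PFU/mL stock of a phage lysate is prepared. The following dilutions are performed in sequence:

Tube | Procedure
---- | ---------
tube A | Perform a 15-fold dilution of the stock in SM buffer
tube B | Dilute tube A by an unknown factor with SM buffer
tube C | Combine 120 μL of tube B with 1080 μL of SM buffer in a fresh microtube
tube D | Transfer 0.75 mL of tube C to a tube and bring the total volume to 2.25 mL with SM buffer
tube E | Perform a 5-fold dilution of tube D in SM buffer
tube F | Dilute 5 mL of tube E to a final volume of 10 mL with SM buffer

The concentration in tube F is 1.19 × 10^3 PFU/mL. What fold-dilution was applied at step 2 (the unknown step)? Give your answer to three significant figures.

Step 1: 15-fold → factor 15
Step 2: unknown factor x
Step 3: 120 μL + 1080 μL = 1200 μL total → factor 1200/120 = 10
Step 4: 0.75 mL brought to 2.25 mL → factor 2.25/0.75 = 3
Step 5: 5-fold → factor 5
Step 6: 5 mL brought to 10 mL → factor 10/5 = 2
Product of known-step factors = 4500
Overall factor = 4.00 × 10^7 PFU/mL / (1.19 × 10^3 PFU/mL) = 33613
x = 33613 / 4500 = 7.47

7.47-fold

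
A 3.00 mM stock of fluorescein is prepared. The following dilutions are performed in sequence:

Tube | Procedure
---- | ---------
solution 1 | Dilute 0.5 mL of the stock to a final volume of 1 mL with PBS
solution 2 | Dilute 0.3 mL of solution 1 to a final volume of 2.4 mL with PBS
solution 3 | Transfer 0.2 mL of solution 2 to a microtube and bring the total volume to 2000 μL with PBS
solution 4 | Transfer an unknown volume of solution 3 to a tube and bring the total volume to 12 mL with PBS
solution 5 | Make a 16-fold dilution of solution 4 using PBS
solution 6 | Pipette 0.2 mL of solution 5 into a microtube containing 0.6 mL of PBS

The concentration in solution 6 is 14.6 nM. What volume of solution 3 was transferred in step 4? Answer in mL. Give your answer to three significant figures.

Step 1: 0.5 mL brought to 1 mL → factor 1/0.5 = 2
Step 2: 0.3 mL brought to 2.4 mL → factor 2.4/0.3 = 8
Step 3: 0.2 mL brought to 2000 μL → factor 2/0.2 = 10
Step 4: v brought to 12 mL → factor = 12 mL/v
Step 5: 16-fold → factor 16
Step 6: 0.2 mL + 0.6 mL = 0.8 mL total → factor 0.8/0.2 = 4
Product of known-step factors = 10240
Overall factor = 3.00 mM / (14.6 nM) = 2.0548 × 10^5
Step-4 factor = 2.0548 × 10^5 / 10240 = 20.066
v = 12 mL / 20.066 = 0.598 mL

0.598 mL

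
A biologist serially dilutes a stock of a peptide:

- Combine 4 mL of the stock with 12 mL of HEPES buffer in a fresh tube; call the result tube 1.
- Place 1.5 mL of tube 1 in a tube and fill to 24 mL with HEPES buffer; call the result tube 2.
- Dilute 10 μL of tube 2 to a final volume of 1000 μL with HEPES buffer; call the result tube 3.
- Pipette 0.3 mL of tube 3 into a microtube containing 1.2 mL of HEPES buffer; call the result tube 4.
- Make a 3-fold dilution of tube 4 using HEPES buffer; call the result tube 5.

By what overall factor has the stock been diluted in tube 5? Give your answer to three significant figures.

9.60 × 10^4

Step 1: 4 mL + 12 mL = 16 mL total → factor 16/4 = 4
Step 2: 1.5 mL brought to 24 mL → factor 24/1.5 = 16
Step 3: 10 μL brought to 1000 μL → factor 1000/10 = 100
Step 4: 0.3 mL + 1.2 mL = 1.5 mL total → factor 1.5/0.3 = 5
Step 5: 3-fold → factor 3
Overall dilution factor = 4 × 16 × 100 × 5 × 3 = 96000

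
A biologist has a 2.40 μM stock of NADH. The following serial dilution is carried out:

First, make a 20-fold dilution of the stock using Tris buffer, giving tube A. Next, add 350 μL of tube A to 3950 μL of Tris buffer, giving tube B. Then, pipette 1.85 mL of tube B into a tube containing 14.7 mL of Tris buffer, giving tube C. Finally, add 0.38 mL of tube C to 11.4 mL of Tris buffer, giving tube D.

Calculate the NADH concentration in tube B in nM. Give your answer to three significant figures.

Step 1: 20-fold → factor 20
Step 2: 350 μL + 3950 μL = 4300 μL total → factor 4300/350 = 12.286
Dilution factor through tube B = 20 × 12.286 = 245.71
[tube B] = 2.40 μM / 245.71 = 0.009767 μM = 9.77 nM

9.77 nM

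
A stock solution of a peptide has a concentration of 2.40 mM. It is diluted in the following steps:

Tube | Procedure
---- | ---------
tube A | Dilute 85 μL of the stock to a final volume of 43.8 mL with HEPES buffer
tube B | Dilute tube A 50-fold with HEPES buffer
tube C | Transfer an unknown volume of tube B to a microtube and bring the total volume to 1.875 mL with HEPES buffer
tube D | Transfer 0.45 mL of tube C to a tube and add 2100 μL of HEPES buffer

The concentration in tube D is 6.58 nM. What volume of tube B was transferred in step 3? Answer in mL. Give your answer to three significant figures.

0.751 mL

Step 1: 85 μL brought to 43.8 mL → factor 43800/85 = 515.29
Step 2: 50-fold → factor 50
Step 3: v brought to 1.875 mL → factor = 1.875 mL/v
Step 4: 0.45 mL + 2100 μL = 2.55 mL total → factor 2.55/0.45 = 5.6667
Product of known-step factors = 1.46 × 10^5
Overall factor = 2.40 mM / (6.58 nM) = 3.6474 × 10^5
Step-3 factor = 3.6474 × 10^5 / 1.46 × 10^5 = 2.4982
v = 1.875 mL / 2.4982 = 0.751 mL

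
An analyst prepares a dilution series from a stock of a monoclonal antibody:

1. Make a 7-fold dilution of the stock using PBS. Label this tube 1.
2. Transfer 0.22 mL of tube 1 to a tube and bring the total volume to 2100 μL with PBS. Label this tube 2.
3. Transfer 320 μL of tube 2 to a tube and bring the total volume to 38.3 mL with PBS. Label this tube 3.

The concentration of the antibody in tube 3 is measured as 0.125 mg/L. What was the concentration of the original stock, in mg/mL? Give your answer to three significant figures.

1.00 mg/mL

Step 1: 7-fold → factor 7
Step 2: 0.22 mL brought to 2100 μL → factor 2.1/0.22 = 9.5455
Step 3: 320 μL brought to 38.3 mL → factor 38300/320 = 119.69
Overall dilution factor = 7 × 9.5455 × 119.69 = 7997.3
Stock = 0.125 mg/L × 7997.3 = 999.7 mg/L = 1.00 mg/mL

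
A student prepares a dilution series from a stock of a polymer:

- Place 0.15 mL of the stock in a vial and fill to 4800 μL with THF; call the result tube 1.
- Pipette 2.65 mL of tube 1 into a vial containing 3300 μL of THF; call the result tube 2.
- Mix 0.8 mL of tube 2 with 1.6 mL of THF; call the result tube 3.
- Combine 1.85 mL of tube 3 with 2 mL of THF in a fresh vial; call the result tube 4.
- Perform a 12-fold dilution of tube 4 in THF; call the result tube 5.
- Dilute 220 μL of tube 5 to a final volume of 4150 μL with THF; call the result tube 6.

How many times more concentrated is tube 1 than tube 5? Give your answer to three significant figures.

Step 1: 0.15 mL brought to 4800 μL → factor 4.8/0.15 = 32
Step 2: 2.65 mL + 3300 μL = 5.95 mL total → factor 5.95/2.65 = 2.2453
Step 3: 0.8 mL + 1.6 mL = 2.4 mL total → factor 2.4/0.8 = 3
Step 4: 1.85 mL + 2 mL = 3.85 mL total → factor 3.85/1.85 = 2.0811
Step 5: 12-fold → factor 12
Dilution factor to tube 1 = 32; to tube 5 = 5382.9
[tube 1]/[tube 5] = (factor to tube 5)/(factor to tube 1) = 5382.9/32 = 168

168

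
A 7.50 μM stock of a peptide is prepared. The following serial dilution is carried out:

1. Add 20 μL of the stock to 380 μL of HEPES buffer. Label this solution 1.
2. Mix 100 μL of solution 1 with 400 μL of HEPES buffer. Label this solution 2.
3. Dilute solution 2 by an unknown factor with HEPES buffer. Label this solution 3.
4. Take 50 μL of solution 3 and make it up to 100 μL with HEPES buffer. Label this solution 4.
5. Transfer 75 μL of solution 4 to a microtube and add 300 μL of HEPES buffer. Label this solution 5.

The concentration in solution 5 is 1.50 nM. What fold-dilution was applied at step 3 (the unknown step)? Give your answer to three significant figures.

5.00-fold

Step 1: 20 μL + 380 μL = 400 μL total → factor 400/20 = 20
Step 2: 100 μL + 400 μL = 500 μL total → factor 500/100 = 5
Step 3: unknown factor x
Step 4: 50 μL brought to 100 μL → factor 100/50 = 2
Step 5: 75 μL + 300 μL = 375 μL total → factor 375/75 = 5
Product of known-step factors = 1000
Overall factor = 7.50 μM / (1.50 nM) = 5000
x = 5000 / 1000 = 5.00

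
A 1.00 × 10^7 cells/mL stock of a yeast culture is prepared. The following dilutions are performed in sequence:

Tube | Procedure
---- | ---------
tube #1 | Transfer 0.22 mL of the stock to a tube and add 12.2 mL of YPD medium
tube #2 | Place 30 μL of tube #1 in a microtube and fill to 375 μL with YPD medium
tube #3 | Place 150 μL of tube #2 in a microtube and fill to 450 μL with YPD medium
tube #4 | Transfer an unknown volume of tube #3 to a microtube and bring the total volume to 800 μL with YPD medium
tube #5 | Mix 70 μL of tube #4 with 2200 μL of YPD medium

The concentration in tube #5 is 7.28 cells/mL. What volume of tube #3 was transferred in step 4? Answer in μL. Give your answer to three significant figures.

40.0 μL

Step 1: 0.22 mL + 12.2 mL = 12.42 mL total → factor 12.42/0.22 = 56.455
Step 2: 30 μL brought to 375 μL → factor 375/30 = 12.5
Step 3: 150 μL brought to 450 μL → factor 450/150 = 3
Step 4: v brought to 800 μL → factor = 800 μL/v
Step 5: 70 μL + 2200 μL = 2270 μL total → factor 2270/70 = 32.429
Product of known-step factors = 68653
Overall factor = 1.00 × 10^7 cells/mL / (7.28 cells/mL) = 1.3736 × 10^6
Step-4 factor = 1.3736 × 10^6 / 68653 = 20.008
v = 800 μL / 20.008 = 40.0 μL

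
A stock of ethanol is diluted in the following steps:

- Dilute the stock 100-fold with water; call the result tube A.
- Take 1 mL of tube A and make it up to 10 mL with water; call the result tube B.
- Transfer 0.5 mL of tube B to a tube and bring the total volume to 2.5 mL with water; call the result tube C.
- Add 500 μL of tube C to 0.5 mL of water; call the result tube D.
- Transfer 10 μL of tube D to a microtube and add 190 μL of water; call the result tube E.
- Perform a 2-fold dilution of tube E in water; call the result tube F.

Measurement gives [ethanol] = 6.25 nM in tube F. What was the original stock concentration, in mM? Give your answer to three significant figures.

Step 1: 100-fold → factor 100
Step 2: 1 mL brought to 10 mL → factor 10/1 = 10
Step 3: 0.5 mL brought to 2.5 mL → factor 2.5/0.5 = 5
Step 4: 500 μL + 0.5 mL = 1000 μL total → factor 1000/500 = 2
Step 5: 10 μL + 190 μL = 200 μL total → factor 200/10 = 20
Step 6: 2-fold → factor 2
Overall dilution factor = 100 × 10 × 5 × 2 × 20 × 2 = 4 × 10^5
Stock = 6.25 nM × 4 × 10^5 = 2.500 × 10^6 nM = 2.50 mM

2.50 mM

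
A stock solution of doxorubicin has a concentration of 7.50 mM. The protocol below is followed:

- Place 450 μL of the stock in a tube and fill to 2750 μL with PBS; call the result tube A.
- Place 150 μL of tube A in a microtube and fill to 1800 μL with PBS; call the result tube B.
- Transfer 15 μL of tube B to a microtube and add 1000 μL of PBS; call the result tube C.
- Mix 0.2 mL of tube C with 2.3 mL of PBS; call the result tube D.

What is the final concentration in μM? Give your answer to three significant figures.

0.121 μM

Step 1: 450 μL brought to 2750 μL → factor 2750/450 = 6.1111
Step 2: 150 μL brought to 1800 μL → factor 1800/150 = 12
Step 3: 15 μL + 1000 μL = 1015 μL total → factor 1015/15 = 67.667
Step 4: 0.2 mL + 2.3 mL = 2.5 mL total → factor 2.5/0.2 = 12.5
Overall dilution factor = 6.1111 × 12 × 67.667 × 12.5 = 62028
Final = 7.50 mM / 62028 = 0.0001209 mM = 0.121 μM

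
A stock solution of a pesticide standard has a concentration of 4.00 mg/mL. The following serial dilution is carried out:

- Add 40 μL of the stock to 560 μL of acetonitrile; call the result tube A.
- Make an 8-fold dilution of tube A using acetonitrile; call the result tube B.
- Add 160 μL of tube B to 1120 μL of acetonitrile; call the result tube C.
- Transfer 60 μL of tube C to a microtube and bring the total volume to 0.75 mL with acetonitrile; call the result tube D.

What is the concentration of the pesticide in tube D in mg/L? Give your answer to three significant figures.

Step 1: 40 μL + 560 μL = 600 μL total → factor 600/40 = 15
Step 2: 8-fold → factor 8
Step 3: 160 μL + 1120 μL = 1280 μL total → factor 1280/160 = 8
Step 4: 60 μL brought to 0.75 mL → factor 750/60 = 12.5
Overall dilution factor = 15 × 8 × 8 × 12.5 = 12000
Final = 4.00 mg/mL / 12000 = 0.0003333 mg/mL = 0.333 mg/L

0.333 mg/L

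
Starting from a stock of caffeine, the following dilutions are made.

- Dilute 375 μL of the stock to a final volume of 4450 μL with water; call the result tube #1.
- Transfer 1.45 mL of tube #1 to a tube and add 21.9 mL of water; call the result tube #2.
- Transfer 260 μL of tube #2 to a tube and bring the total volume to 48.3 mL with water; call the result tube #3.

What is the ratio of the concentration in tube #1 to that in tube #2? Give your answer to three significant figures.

16.1

Step 1: 375 μL brought to 4450 μL → factor 4450/375 = 11.867
Step 2: 1.45 mL + 21.9 mL = 23.35 mL total → factor 23.35/1.45 = 16.103
Dilution factor to tube #1 = 11.867; to tube #2 = 191.09
[tube #1]/[tube #2] = (factor to tube #2)/(factor to tube #1) = 191.09/11.867 = 16.1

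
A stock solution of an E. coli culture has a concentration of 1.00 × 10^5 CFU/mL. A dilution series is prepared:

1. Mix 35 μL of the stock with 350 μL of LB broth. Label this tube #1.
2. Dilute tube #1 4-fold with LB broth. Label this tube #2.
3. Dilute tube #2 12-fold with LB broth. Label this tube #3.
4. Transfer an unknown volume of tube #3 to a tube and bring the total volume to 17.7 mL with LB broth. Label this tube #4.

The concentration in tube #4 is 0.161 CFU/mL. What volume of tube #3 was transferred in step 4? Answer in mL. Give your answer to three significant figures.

0.0150 mL

Step 1: 35 μL + 350 μL = 385 μL total → factor 385/35 = 11
Step 2: 4-fold → factor 4
Step 3: 12-fold → factor 12
Step 4: v brought to 17.7 mL → factor = 17.7 mL/v
Product of known-step factors = 528
Overall factor = 1.00 × 10^5 CFU/mL / (0.161 CFU/mL) = 6.2112 × 10^5
Step-4 factor = 6.2112 × 10^5 / 528 = 1176.4
v = 17.7 mL / 1176.4 = 0.0150 mL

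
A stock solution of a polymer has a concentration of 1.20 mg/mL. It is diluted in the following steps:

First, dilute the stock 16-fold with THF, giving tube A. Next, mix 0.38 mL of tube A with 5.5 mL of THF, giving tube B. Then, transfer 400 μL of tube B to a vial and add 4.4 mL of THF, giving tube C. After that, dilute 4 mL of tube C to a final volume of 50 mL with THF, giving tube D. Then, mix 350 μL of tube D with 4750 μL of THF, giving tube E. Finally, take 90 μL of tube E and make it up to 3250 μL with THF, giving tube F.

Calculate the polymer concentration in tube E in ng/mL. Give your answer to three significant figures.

2.22 ng/mL

Step 1: 16-fold → factor 16
Step 2: 0.38 mL + 5.5 mL = 5.88 mL total → factor 5.88/0.38 = 15.474
Step 3: 400 μL + 4.4 mL = 4800 μL total → factor 4800/400 = 12
Step 4: 4 mL brought to 50 mL → factor 50/4 = 12.5
Step 5: 350 μL + 4750 μL = 5100 μL total → factor 5100/350 = 14.571
Dilution factor through tube E = 16 × 15.474 × 12 × 12.5 × 14.571 = 5.4114 × 10^5
[tube E] = 1.20 mg/mL / 5.4114 × 10^5 = 2.218 × 10^-6 mg/mL = 2.22 ng/mL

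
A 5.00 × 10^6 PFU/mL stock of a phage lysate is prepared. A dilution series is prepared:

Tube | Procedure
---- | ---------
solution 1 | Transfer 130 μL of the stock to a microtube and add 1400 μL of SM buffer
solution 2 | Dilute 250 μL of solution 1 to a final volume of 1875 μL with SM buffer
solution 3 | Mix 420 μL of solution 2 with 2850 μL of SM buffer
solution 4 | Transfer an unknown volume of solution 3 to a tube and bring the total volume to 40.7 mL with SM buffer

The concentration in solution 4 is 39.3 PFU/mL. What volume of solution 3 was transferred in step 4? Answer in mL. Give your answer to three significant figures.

Step 1: 130 μL + 1400 μL = 1530 μL total → factor 1530/130 = 11.769
Step 2: 250 μL brought to 1875 μL → factor 1875/250 = 7.5
Step 3: 420 μL + 2850 μL = 3270 μL total → factor 3270/420 = 7.7857
Step 4: v brought to 40.7 mL → factor = 40.7 mL/v
Product of known-step factors = 687.24
Overall factor = 5.00 × 10^6 PFU/mL / (39.3 PFU/mL) = 1.2723 × 10^5
Step-4 factor = 1.2723 × 10^5 / 687.24 = 185.13
v = 40.7 mL / 185.13 = 0.220 mL

0.220 mL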